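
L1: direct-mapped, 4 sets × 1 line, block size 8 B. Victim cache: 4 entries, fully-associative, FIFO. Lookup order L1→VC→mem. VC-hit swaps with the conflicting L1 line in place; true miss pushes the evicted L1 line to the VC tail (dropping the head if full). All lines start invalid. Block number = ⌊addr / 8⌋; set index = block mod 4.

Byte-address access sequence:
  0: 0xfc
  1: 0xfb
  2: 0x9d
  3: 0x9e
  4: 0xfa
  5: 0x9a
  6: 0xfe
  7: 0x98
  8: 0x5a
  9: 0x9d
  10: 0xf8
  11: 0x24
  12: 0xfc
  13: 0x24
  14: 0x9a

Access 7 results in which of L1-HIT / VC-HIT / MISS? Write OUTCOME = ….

OUTCOME = VC-HIT

0: 0xfc (blk 31, set 3) → MISS  vc=[]
1: 0xfb (blk 31, set 3) → L1-HIT  vc=[]
2: 0x9d (blk 19, set 3) → MISS  vc=[31]
3: 0x9e (blk 19, set 3) → L1-HIT  vc=[31]
4: 0xfa (blk 31, set 3) → VC-HIT  vc=[19]
5: 0x9a (blk 19, set 3) → VC-HIT  vc=[31]
6: 0xfe (blk 31, set 3) → VC-HIT  vc=[19]
7: 0x98 (blk 19, set 3) → VC-HIT  vc=[31]
8: 0x5a (blk 11, set 3) → MISS  vc=[31, 19]
9: 0x9d (blk 19, set 3) → VC-HIT  vc=[31, 11]
10: 0xf8 (blk 31, set 3) → VC-HIT  vc=[19, 11]
11: 0x24 (blk 4, set 0) → MISS  vc=[19, 11]
12: 0xfc (blk 31, set 3) → L1-HIT  vc=[19, 11]
13: 0x24 (blk 4, set 0) → L1-HIT  vc=[19, 11]
14: 0x9a (blk 19, set 3) → VC-HIT  vc=[31, 11]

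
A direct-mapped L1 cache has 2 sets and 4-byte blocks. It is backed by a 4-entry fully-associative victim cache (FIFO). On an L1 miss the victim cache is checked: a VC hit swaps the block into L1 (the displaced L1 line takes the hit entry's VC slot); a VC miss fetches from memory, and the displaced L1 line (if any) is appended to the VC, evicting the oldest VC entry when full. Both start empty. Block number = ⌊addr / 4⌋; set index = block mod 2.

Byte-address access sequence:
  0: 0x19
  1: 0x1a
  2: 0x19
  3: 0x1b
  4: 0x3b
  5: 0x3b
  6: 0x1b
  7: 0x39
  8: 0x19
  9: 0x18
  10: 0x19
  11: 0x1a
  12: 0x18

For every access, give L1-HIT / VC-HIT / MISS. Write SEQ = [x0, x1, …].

SEQ = [MISS, L1-HIT, L1-HIT, L1-HIT, MISS, L1-HIT, VC-HIT, VC-HIT, VC-HIT, L1-HIT, L1-HIT, L1-HIT, L1-HIT]

  [0] addr=0x19 blk=6 s=0: MISS | VC []
  [1] addr=0x1a blk=6 s=0: L1-HIT | VC []
  [2] addr=0x19 blk=6 s=0: L1-HIT | VC []
  [3] addr=0x1b blk=6 s=0: L1-HIT | VC []
  [4] addr=0x3b blk=14 s=0: MISS | VC [6]
  [5] addr=0x3b blk=14 s=0: L1-HIT | VC [6]
  [6] addr=0x1b blk=6 s=0: VC-HIT | VC [14]
  [7] addr=0x39 blk=14 s=0: VC-HIT | VC [6]
  [8] addr=0x19 blk=6 s=0: VC-HIT | VC [14]
  [9] addr=0x18 blk=6 s=0: L1-HIT | VC [14]
  [10] addr=0x19 blk=6 s=0: L1-HIT | VC [14]
  [11] addr=0x1a blk=6 s=0: L1-HIT | VC [14]
  [12] addr=0x18 blk=6 s=0: L1-HIT | VC [14]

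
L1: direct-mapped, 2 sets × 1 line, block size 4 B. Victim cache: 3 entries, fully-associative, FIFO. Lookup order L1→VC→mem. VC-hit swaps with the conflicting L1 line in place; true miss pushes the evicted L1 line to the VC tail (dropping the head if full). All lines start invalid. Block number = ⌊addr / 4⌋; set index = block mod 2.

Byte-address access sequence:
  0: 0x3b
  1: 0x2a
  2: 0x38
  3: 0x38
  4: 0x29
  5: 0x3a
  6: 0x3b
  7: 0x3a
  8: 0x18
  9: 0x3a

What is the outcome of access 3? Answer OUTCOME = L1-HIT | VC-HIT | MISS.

  [0] addr=0x3b blk=14 s=0: MISS | VC []
  [1] addr=0x2a blk=10 s=0: MISS | VC [14]
  [2] addr=0x38 blk=14 s=0: VC-HIT | VC [10]
  [3] addr=0x38 blk=14 s=0: L1-HIT | VC [10]
  [4] addr=0x29 blk=10 s=0: VC-HIT | VC [14]
  [5] addr=0x3a blk=14 s=0: VC-HIT | VC [10]
  [6] addr=0x3b blk=14 s=0: L1-HIT | VC [10]
  [7] addr=0x3a blk=14 s=0: L1-HIT | VC [10]
  [8] addr=0x18 blk=6 s=0: MISS | VC [10, 14]
  [9] addr=0x3a blk=14 s=0: VC-HIT | VC [10, 6]

OUTCOME = L1-HIT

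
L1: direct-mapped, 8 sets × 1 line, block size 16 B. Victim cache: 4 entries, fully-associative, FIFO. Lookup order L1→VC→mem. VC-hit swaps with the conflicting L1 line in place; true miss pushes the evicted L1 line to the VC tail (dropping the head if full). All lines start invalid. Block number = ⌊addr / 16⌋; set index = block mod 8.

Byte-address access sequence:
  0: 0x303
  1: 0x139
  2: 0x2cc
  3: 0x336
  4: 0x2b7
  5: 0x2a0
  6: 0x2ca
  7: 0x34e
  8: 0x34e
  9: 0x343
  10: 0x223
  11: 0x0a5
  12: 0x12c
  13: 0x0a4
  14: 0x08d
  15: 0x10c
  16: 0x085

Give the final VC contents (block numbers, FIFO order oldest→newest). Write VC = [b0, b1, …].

VC = [34, 18, 48, 16]

0: 0x303 (blk 48, set 0) → MISS  vc=[]
1: 0x139 (blk 19, set 3) → MISS  vc=[]
2: 0x2cc (blk 44, set 4) → MISS  vc=[]
3: 0x336 (blk 51, set 3) → MISS  vc=[19]
4: 0x2b7 (blk 43, set 3) → MISS  vc=[19, 51]
5: 0x2a0 (blk 42, set 2) → MISS  vc=[19, 51]
6: 0x2ca (blk 44, set 4) → L1-HIT  vc=[19, 51]
7: 0x34e (blk 52, set 4) → MISS  vc=[19, 51, 44]
8: 0x34e (blk 52, set 4) → L1-HIT  vc=[19, 51, 44]
9: 0x343 (blk 52, set 4) → L1-HIT  vc=[19, 51, 44]
10: 0x223 (blk 34, set 2) → MISS  vc=[19, 51, 44, 42]
11: 0xa5 (blk 10, set 2) → MISS  vc=[51, 44, 42, 34]
12: 0x12c (blk 18, set 2) → MISS  vc=[44, 42, 34, 10]
13: 0xa4 (blk 10, set 2) → VC-HIT  vc=[44, 42, 34, 18]
14: 0x8d (blk 8, set 0) → MISS  vc=[42, 34, 18, 48]
15: 0x10c (blk 16, set 0) → MISS  vc=[34, 18, 48, 8]
16: 0x85 (blk 8, set 0) → VC-HIT  vc=[34, 18, 48, 16]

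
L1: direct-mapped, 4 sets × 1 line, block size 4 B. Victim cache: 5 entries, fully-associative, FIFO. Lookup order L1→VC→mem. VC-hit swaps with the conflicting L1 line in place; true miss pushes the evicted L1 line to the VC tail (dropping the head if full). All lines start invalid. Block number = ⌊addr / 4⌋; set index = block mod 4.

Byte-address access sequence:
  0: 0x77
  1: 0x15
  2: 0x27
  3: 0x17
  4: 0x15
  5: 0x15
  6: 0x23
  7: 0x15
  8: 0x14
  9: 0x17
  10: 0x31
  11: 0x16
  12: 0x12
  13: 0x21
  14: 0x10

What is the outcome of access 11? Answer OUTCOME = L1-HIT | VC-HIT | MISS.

OUTCOME = L1-HIT

#0 0x77→b29/s1 MISS; vc=[]
#1 0x15→b5/s1 MISS; vc=[29]
#2 0x27→b9/s1 MISS; vc=[29,5]
#3 0x17→b5/s1 VC-HIT; vc=[29,9]
#4 0x15→b5/s1 L1-HIT; vc=[29,9]
#5 0x15→b5/s1 L1-HIT; vc=[29,9]
#6 0x23→b8/s0 MISS; vc=[29,9]
#7 0x15→b5/s1 L1-HIT; vc=[29,9]
#8 0x14→b5/s1 L1-HIT; vc=[29,9]
#9 0x17→b5/s1 L1-HIT; vc=[29,9]
#10 0x31→b12/s0 MISS; vc=[29,9,8]
#11 0x16→b5/s1 L1-HIT; vc=[29,9,8]
#12 0x12→b4/s0 MISS; vc=[29,9,8,12]
#13 0x21→b8/s0 VC-HIT; vc=[29,9,4,12]
#14 0x10→b4/s0 VC-HIT; vc=[29,9,8,12]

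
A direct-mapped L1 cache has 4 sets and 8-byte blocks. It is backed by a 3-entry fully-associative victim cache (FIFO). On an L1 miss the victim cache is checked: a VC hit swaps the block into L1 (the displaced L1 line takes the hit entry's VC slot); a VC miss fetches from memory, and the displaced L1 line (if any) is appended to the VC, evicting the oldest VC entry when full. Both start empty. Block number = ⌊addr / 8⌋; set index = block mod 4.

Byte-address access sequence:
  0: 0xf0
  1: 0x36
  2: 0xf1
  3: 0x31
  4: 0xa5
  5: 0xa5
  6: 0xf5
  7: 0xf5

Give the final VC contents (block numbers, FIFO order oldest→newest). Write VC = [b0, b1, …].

  [0] addr=0xf0 blk=30 s=2: MISS | VC []
  [1] addr=0x36 blk=6 s=2: MISS | VC [30]
  [2] addr=0xf1 blk=30 s=2: VC-HIT | VC [6]
  [3] addr=0x31 blk=6 s=2: VC-HIT | VC [30]
  [4] addr=0xa5 blk=20 s=0: MISS | VC [30]
  [5] addr=0xa5 blk=20 s=0: L1-HIT | VC [30]
  [6] addr=0xf5 blk=30 s=2: VC-HIT | VC [6]
  [7] addr=0xf5 blk=30 s=2: L1-HIT | VC [6]

VC = [6]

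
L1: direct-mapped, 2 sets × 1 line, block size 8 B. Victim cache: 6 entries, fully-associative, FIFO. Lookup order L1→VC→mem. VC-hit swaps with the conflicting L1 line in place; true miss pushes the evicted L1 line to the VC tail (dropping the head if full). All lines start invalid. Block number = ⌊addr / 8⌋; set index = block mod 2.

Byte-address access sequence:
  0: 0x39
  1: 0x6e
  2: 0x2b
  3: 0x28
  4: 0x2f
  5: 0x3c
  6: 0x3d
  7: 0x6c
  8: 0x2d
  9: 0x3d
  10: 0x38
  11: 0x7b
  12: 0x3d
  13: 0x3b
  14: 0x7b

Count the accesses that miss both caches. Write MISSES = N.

MISSES = 4

0: 0x39 (blk 7, set 1) → MISS  vc=[]
1: 0x6e (blk 13, set 1) → MISS  vc=[7]
2: 0x2b (blk 5, set 1) → MISS  vc=[7, 13]
3: 0x28 (blk 5, set 1) → L1-HIT  vc=[7, 13]
4: 0x2f (blk 5, set 1) → L1-HIT  vc=[7, 13]
5: 0x3c (blk 7, set 1) → VC-HIT  vc=[5, 13]
6: 0x3d (blk 7, set 1) → L1-HIT  vc=[5, 13]
7: 0x6c (blk 13, set 1) → VC-HIT  vc=[5, 7]
8: 0x2d (blk 5, set 1) → VC-HIT  vc=[13, 7]
9: 0x3d (blk 7, set 1) → VC-HIT  vc=[13, 5]
10: 0x38 (blk 7, set 1) → L1-HIT  vc=[13, 5]
11: 0x7b (blk 15, set 1) → MISS  vc=[13, 5, 7]
12: 0x3d (blk 7, set 1) → VC-HIT  vc=[13, 5, 15]
13: 0x3b (blk 7, set 1) → L1-HIT  vc=[13, 5, 15]
14: 0x7b (blk 15, set 1) → VC-HIT  vc=[13, 5, 7]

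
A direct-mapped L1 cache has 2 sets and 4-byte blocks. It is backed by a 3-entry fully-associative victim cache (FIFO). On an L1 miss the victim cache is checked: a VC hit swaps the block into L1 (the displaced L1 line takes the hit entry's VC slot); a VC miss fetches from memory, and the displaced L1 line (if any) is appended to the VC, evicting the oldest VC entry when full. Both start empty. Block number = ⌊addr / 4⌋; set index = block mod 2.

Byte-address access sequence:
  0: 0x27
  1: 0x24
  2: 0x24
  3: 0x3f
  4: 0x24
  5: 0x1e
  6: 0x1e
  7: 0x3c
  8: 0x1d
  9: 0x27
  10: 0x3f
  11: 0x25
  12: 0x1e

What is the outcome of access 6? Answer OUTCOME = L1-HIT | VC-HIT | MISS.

#0 0x27→b9/s1 MISS; vc=[]
#1 0x24→b9/s1 L1-HIT; vc=[]
#2 0x24→b9/s1 L1-HIT; vc=[]
#3 0x3f→b15/s1 MISS; vc=[9]
#4 0x24→b9/s1 VC-HIT; vc=[15]
#5 0x1e→b7/s1 MISS; vc=[15,9]
#6 0x1e→b7/s1 L1-HIT; vc=[15,9]
#7 0x3c→b15/s1 VC-HIT; vc=[7,9]
#8 0x1d→b7/s1 VC-HIT; vc=[15,9]
#9 0x27→b9/s1 VC-HIT; vc=[15,7]
#10 0x3f→b15/s1 VC-HIT; vc=[9,7]
#11 0x25→b9/s1 VC-HIT; vc=[15,7]
#12 0x1e→b7/s1 VC-HIT; vc=[15,9]

OUTCOME = L1-HIT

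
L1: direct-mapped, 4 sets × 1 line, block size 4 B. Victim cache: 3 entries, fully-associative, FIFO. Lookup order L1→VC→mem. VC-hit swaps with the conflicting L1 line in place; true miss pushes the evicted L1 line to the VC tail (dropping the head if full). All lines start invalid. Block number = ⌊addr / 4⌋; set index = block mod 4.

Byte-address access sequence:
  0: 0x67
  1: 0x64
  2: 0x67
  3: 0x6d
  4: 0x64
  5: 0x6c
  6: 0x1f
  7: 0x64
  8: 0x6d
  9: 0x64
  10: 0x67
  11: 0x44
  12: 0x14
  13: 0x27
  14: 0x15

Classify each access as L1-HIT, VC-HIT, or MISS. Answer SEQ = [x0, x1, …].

SEQ = [MISS, L1-HIT, L1-HIT, MISS, L1-HIT, L1-HIT, MISS, L1-HIT, VC-HIT, L1-HIT, L1-HIT, MISS, MISS, MISS, VC-HIT]

#0 0x67→b25/s1 MISS; vc=[]
#1 0x64→b25/s1 L1-HIT; vc=[]
#2 0x67→b25/s1 L1-HIT; vc=[]
#3 0x6d→b27/s3 MISS; vc=[]
#4 0x64→b25/s1 L1-HIT; vc=[]
#5 0x6c→b27/s3 L1-HIT; vc=[]
#6 0x1f→b7/s3 MISS; vc=[27]
#7 0x64→b25/s1 L1-HIT; vc=[27]
#8 0x6d→b27/s3 VC-HIT; vc=[7]
#9 0x64→b25/s1 L1-HIT; vc=[7]
#10 0x67→b25/s1 L1-HIT; vc=[7]
#11 0x44→b17/s1 MISS; vc=[7,25]
#12 0x14→b5/s1 MISS; vc=[7,25,17]
#13 0x27→b9/s1 MISS; vc=[25,17,5]
#14 0x15→b5/s1 VC-HIT; vc=[25,17,9]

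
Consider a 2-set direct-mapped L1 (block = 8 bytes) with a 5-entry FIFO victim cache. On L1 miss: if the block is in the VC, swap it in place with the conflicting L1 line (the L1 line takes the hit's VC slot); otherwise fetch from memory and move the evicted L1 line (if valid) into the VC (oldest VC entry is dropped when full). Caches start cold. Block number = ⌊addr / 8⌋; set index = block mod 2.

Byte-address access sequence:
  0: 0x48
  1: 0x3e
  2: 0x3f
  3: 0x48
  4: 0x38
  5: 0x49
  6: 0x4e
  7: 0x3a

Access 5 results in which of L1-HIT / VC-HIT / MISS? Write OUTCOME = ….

OUTCOME = VC-HIT

#0 0x48→b9/s1 MISS; vc=[]
#1 0x3e→b7/s1 MISS; vc=[9]
#2 0x3f→b7/s1 L1-HIT; vc=[9]
#3 0x48→b9/s1 VC-HIT; vc=[7]
#4 0x38→b7/s1 VC-HIT; vc=[9]
#5 0x49→b9/s1 VC-HIT; vc=[7]
#6 0x4e→b9/s1 L1-HIT; vc=[7]
#7 0x3a→b7/s1 VC-HIT; vc=[9]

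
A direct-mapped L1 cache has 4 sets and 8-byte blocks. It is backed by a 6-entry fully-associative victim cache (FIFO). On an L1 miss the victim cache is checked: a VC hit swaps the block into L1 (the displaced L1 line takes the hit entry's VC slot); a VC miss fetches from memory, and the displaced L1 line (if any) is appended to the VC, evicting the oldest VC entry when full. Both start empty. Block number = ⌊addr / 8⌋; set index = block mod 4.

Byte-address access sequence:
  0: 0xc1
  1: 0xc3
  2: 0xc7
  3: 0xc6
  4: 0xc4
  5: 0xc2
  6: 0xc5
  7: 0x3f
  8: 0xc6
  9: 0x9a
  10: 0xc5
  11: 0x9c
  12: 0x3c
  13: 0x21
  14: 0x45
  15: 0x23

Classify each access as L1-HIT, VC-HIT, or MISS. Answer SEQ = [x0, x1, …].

SEQ = [MISS, L1-HIT, L1-HIT, L1-HIT, L1-HIT, L1-HIT, L1-HIT, MISS, L1-HIT, MISS, L1-HIT, L1-HIT, VC-HIT, MISS, MISS, VC-HIT]

0: 0xc1 (blk 24, set 0) → MISS  vc=[]
1: 0xc3 (blk 24, set 0) → L1-HIT  vc=[]
2: 0xc7 (blk 24, set 0) → L1-HIT  vc=[]
3: 0xc6 (blk 24, set 0) → L1-HIT  vc=[]
4: 0xc4 (blk 24, set 0) → L1-HIT  vc=[]
5: 0xc2 (blk 24, set 0) → L1-HIT  vc=[]
6: 0xc5 (blk 24, set 0) → L1-HIT  vc=[]
7: 0x3f (blk 7, set 3) → MISS  vc=[]
8: 0xc6 (blk 24, set 0) → L1-HIT  vc=[]
9: 0x9a (blk 19, set 3) → MISS  vc=[7]
10: 0xc5 (blk 24, set 0) → L1-HIT  vc=[7]
11: 0x9c (blk 19, set 3) → L1-HIT  vc=[7]
12: 0x3c (blk 7, set 3) → VC-HIT  vc=[19]
13: 0x21 (blk 4, set 0) → MISS  vc=[19, 24]
14: 0x45 (blk 8, set 0) → MISS  vc=[19, 24, 4]
15: 0x23 (blk 4, set 0) → VC-HIT  vc=[19, 24, 8]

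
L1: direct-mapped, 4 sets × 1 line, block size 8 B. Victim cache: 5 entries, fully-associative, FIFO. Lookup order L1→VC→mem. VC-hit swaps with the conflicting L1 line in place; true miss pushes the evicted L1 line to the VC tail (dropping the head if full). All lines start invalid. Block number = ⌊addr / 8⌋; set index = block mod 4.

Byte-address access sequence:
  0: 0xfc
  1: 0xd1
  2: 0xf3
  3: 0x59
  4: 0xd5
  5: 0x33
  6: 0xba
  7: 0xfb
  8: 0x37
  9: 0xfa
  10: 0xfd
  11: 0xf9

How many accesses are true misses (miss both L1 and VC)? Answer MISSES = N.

#0 0xfc→b31/s3 MISS; vc=[]
#1 0xd1→b26/s2 MISS; vc=[]
#2 0xf3→b30/s2 MISS; vc=[26]
#3 0x59→b11/s3 MISS; vc=[26,31]
#4 0xd5→b26/s2 VC-HIT; vc=[30,31]
#5 0x33→b6/s2 MISS; vc=[30,31,26]
#6 0xba→b23/s3 MISS; vc=[30,31,26,11]
#7 0xfb→b31/s3 VC-HIT; vc=[30,23,26,11]
#8 0x37→b6/s2 L1-HIT; vc=[30,23,26,11]
#9 0xfa→b31/s3 L1-HIT; vc=[30,23,26,11]
#10 0xfd→b31/s3 L1-HIT; vc=[30,23,26,11]
#11 0xf9→b31/s3 L1-HIT; vc=[30,23,26,11]

MISSES = 6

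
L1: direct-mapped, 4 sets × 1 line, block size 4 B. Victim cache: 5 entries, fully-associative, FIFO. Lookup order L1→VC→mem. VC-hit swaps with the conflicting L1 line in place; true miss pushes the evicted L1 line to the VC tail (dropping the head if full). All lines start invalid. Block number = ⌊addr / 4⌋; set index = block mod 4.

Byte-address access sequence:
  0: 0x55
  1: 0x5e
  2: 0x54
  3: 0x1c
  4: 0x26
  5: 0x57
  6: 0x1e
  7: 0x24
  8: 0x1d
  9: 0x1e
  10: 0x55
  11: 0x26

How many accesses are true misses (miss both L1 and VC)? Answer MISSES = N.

MISSES = 4

  [0] addr=0x55 blk=21 s=1: MISS | VC []
  [1] addr=0x5e blk=23 s=3: MISS | VC []
  [2] addr=0x54 blk=21 s=1: L1-HIT | VC []
  [3] addr=0x1c blk=7 s=3: MISS | VC [23]
  [4] addr=0x26 blk=9 s=1: MISS | VC [23, 21]
  [5] addr=0x57 blk=21 s=1: VC-HIT | VC [23, 9]
  [6] addr=0x1e blk=7 s=3: L1-HIT | VC [23, 9]
  [7] addr=0x24 blk=9 s=1: VC-HIT | VC [23, 21]
  [8] addr=0x1d blk=7 s=3: L1-HIT | VC [23, 21]
  [9] addr=0x1e blk=7 s=3: L1-HIT | VC [23, 21]
  [10] addr=0x55 blk=21 s=1: VC-HIT | VC [23, 9]
  [11] addr=0x26 blk=9 s=1: VC-HIT | VC [23, 21]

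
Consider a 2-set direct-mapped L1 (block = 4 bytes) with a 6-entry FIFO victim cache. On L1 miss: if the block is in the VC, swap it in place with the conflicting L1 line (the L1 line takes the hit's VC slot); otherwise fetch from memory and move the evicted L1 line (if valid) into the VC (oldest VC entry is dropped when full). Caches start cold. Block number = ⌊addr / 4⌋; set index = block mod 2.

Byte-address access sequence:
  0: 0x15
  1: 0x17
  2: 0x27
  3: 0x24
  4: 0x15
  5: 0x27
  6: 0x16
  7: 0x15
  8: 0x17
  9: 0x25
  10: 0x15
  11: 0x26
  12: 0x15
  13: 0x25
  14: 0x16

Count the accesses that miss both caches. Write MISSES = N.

MISSES = 2

  [0] addr=0x15 blk=5 s=1: MISS | VC []
  [1] addr=0x17 blk=5 s=1: L1-HIT | VC []
  [2] addr=0x27 blk=9 s=1: MISS | VC [5]
  [3] addr=0x24 blk=9 s=1: L1-HIT | VC [5]
  [4] addr=0x15 blk=5 s=1: VC-HIT | VC [9]
  [5] addr=0x27 blk=9 s=1: VC-HIT | VC [5]
  [6] addr=0x16 blk=5 s=1: VC-HIT | VC [9]
  [7] addr=0x15 blk=5 s=1: L1-HIT | VC [9]
  [8] addr=0x17 blk=5 s=1: L1-HIT | VC [9]
  [9] addr=0x25 blk=9 s=1: VC-HIT | VC [5]
  [10] addr=0x15 blk=5 s=1: VC-HIT | VC [9]
  [11] addr=0x26 blk=9 s=1: VC-HIT | VC [5]
  [12] addr=0x15 blk=5 s=1: VC-HIT | VC [9]
  [13] addr=0x25 blk=9 s=1: VC-HIT | VC [5]
  [14] addr=0x16 blk=5 s=1: VC-HIT | VC [9]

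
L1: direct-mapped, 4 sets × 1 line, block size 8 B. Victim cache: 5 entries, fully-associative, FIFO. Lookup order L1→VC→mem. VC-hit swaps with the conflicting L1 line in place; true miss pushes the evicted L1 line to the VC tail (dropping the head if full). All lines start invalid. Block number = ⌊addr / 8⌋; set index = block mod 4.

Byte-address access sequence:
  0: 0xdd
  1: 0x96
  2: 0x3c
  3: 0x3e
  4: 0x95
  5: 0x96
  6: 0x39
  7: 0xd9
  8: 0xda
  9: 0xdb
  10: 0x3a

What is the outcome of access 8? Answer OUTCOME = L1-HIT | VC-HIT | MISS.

  [0] addr=0xdd blk=27 s=3: MISS | VC []
  [1] addr=0x96 blk=18 s=2: MISS | VC []
  [2] addr=0x3c blk=7 s=3: MISS | VC [27]
  [3] addr=0x3e blk=7 s=3: L1-HIT | VC [27]
  [4] addr=0x95 blk=18 s=2: L1-HIT | VC [27]
  [5] addr=0x96 blk=18 s=2: L1-HIT | VC [27]
  [6] addr=0x39 blk=7 s=3: L1-HIT | VC [27]
  [7] addr=0xd9 blk=27 s=3: VC-HIT | VC [7]
  [8] addr=0xda blk=27 s=3: L1-HIT | VC [7]
  [9] addr=0xdb blk=27 s=3: L1-HIT | VC [7]
  [10] addr=0x3a blk=7 s=3: VC-HIT | VC [27]

OUTCOME = L1-HIT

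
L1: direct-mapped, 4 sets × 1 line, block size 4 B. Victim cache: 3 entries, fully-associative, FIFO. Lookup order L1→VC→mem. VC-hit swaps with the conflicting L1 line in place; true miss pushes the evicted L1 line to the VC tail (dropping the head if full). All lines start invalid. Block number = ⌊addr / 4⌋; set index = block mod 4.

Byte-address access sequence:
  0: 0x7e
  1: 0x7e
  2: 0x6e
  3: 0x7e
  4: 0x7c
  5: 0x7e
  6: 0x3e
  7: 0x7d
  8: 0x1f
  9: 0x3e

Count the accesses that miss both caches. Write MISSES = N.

#0 0x7e→b31/s3 MISS; vc=[]
#1 0x7e→b31/s3 L1-HIT; vc=[]
#2 0x6e→b27/s3 MISS; vc=[31]
#3 0x7e→b31/s3 VC-HIT; vc=[27]
#4 0x7c→b31/s3 L1-HIT; vc=[27]
#5 0x7e→b31/s3 L1-HIT; vc=[27]
#6 0x3e→b15/s3 MISS; vc=[27,31]
#7 0x7d→b31/s3 VC-HIT; vc=[27,15]
#8 0x1f→b7/s3 MISS; vc=[27,15,31]
#9 0x3e→b15/s3 VC-HIT; vc=[27,7,31]

MISSES = 4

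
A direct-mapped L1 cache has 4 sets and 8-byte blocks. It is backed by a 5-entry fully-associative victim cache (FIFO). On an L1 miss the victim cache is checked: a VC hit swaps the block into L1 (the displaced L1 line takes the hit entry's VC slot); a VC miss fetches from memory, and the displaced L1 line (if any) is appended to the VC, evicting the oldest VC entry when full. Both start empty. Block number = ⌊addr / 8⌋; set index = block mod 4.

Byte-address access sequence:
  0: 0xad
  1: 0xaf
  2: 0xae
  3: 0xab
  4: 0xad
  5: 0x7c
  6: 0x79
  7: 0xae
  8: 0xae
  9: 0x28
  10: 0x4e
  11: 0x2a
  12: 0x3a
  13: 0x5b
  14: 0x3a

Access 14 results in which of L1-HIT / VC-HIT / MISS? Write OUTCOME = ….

OUTCOME = VC-HIT

  [0] addr=0xad blk=21 s=1: MISS | VC []
  [1] addr=0xaf blk=21 s=1: L1-HIT | VC []
  [2] addr=0xae blk=21 s=1: L1-HIT | VC []
  [3] addr=0xab blk=21 s=1: L1-HIT | VC []
  [4] addr=0xad blk=21 s=1: L1-HIT | VC []
  [5] addr=0x7c blk=15 s=3: MISS | VC []
  [6] addr=0x79 blk=15 s=3: L1-HIT | VC []
  [7] addr=0xae blk=21 s=1: L1-HIT | VC []
  [8] addr=0xae blk=21 s=1: L1-HIT | VC []
  [9] addr=0x28 blk=5 s=1: MISS | VC [21]
  [10] addr=0x4e blk=9 s=1: MISS | VC [21, 5]
  [11] addr=0x2a blk=5 s=1: VC-HIT | VC [21, 9]
  [12] addr=0x3a blk=7 s=3: MISS | VC [21, 9, 15]
  [13] addr=0x5b blk=11 s=3: MISS | VC [21, 9, 15, 7]
  [14] addr=0x3a blk=7 s=3: VC-HIT | VC [21, 9, 15, 11]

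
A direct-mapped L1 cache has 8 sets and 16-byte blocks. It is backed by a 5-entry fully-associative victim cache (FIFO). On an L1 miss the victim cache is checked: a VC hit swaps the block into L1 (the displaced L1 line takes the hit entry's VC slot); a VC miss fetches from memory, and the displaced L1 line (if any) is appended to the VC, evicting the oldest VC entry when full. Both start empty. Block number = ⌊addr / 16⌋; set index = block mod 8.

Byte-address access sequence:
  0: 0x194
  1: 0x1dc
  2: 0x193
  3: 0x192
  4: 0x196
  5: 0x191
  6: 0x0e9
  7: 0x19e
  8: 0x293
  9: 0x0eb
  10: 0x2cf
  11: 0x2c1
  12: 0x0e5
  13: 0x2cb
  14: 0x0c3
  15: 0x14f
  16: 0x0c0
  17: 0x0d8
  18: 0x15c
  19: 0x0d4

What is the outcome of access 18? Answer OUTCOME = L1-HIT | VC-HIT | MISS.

0: 0x194 (blk 25, set 1) → MISS  vc=[]
1: 0x1dc (blk 29, set 5) → MISS  vc=[]
2: 0x193 (blk 25, set 1) → L1-HIT  vc=[]
3: 0x192 (blk 25, set 1) → L1-HIT  vc=[]
4: 0x196 (blk 25, set 1) → L1-HIT  vc=[]
5: 0x191 (blk 25, set 1) → L1-HIT  vc=[]
6: 0xe9 (blk 14, set 6) → MISS  vc=[]
7: 0x19e (blk 25, set 1) → L1-HIT  vc=[]
8: 0x293 (blk 41, set 1) → MISS  vc=[25]
9: 0xeb (blk 14, set 6) → L1-HIT  vc=[25]
10: 0x2cf (blk 44, set 4) → MISS  vc=[25]
11: 0x2c1 (blk 44, set 4) → L1-HIT  vc=[25]
12: 0xe5 (blk 14, set 6) → L1-HIT  vc=[25]
13: 0x2cb (blk 44, set 4) → L1-HIT  vc=[25]
14: 0xc3 (blk 12, set 4) → MISS  vc=[25, 44]
15: 0x14f (blk 20, set 4) → MISS  vc=[25, 44, 12]
16: 0xc0 (blk 12, set 4) → VC-HIT  vc=[25, 44, 20]
17: 0xd8 (blk 13, set 5) → MISS  vc=[25, 44, 20, 29]
18: 0x15c (blk 21, set 5) → MISS  vc=[25, 44, 20, 29, 13]
19: 0xd4 (blk 13, set 5) → VC-HIT  vc=[25, 44, 20, 29, 21]

OUTCOME = MISS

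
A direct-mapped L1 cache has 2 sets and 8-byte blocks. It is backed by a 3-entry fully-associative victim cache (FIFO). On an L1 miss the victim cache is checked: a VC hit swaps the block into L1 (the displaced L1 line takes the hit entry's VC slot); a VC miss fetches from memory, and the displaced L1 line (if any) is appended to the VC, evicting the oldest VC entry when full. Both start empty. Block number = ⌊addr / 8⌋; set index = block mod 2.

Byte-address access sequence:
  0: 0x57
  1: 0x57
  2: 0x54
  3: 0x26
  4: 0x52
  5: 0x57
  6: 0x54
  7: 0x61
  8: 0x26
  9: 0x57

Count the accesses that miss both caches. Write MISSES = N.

MISSES = 3

  [0] addr=0x57 blk=10 s=0: MISS | VC []
  [1] addr=0x57 blk=10 s=0: L1-HIT | VC []
  [2] addr=0x54 blk=10 s=0: L1-HIT | VC []
  [3] addr=0x26 blk=4 s=0: MISS | VC [10]
  [4] addr=0x52 blk=10 s=0: VC-HIT | VC [4]
  [5] addr=0x57 blk=10 s=0: L1-HIT | VC [4]
  [6] addr=0x54 blk=10 s=0: L1-HIT | VC [4]
  [7] addr=0x61 blk=12 s=0: MISS | VC [4, 10]
  [8] addr=0x26 blk=4 s=0: VC-HIT | VC [12, 10]
  [9] addr=0x57 blk=10 s=0: VC-HIT | VC [12, 4]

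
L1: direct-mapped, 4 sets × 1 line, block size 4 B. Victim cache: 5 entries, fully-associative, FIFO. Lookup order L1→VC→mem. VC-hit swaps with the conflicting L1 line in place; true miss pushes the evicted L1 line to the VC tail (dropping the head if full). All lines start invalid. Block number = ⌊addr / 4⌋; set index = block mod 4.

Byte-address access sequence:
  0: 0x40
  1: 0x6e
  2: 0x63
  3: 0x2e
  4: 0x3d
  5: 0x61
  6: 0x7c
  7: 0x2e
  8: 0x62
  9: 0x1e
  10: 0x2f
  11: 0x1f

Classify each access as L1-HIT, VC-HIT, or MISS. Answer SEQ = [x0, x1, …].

SEQ = [MISS, MISS, MISS, MISS, MISS, L1-HIT, MISS, VC-HIT, L1-HIT, MISS, VC-HIT, VC-HIT]

#0 0x40→b16/s0 MISS; vc=[]
#1 0x6e→b27/s3 MISS; vc=[]
#2 0x63→b24/s0 MISS; vc=[16]
#3 0x2e→b11/s3 MISS; vc=[16,27]
#4 0x3d→b15/s3 MISS; vc=[16,27,11]
#5 0x61→b24/s0 L1-HIT; vc=[16,27,11]
#6 0x7c→b31/s3 MISS; vc=[16,27,11,15]
#7 0x2e→b11/s3 VC-HIT; vc=[16,27,31,15]
#8 0x62→b24/s0 L1-HIT; vc=[16,27,31,15]
#9 0x1e→b7/s3 MISS; vc=[16,27,31,15,11]
#10 0x2f→b11/s3 VC-HIT; vc=[16,27,31,15,7]
#11 0x1f→b7/s3 VC-HIT; vc=[16,27,31,15,11]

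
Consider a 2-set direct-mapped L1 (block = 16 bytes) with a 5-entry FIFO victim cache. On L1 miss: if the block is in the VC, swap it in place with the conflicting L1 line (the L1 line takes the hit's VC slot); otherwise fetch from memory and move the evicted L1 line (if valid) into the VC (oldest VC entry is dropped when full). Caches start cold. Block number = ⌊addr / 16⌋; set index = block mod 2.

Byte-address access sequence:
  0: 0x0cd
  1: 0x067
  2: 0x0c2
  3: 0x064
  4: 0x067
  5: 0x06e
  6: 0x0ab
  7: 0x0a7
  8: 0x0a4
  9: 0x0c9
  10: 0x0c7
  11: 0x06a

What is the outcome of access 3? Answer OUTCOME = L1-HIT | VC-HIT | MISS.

OUTCOME = VC-HIT

0: 0xcd (blk 12, set 0) → MISS  vc=[]
1: 0x67 (blk 6, set 0) → MISS  vc=[12]
2: 0xc2 (blk 12, set 0) → VC-HIT  vc=[6]
3: 0x64 (blk 6, set 0) → VC-HIT  vc=[12]
4: 0x67 (blk 6, set 0) → L1-HIT  vc=[12]
5: 0x6e (blk 6, set 0) → L1-HIT  vc=[12]
6: 0xab (blk 10, set 0) → MISS  vc=[12, 6]
7: 0xa7 (blk 10, set 0) → L1-HIT  vc=[12, 6]
8: 0xa4 (blk 10, set 0) → L1-HIT  vc=[12, 6]
9: 0xc9 (blk 12, set 0) → VC-HIT  vc=[10, 6]
10: 0xc7 (blk 12, set 0) → L1-HIT  vc=[10, 6]
11: 0x6a (blk 6, set 0) → VC-HIT  vc=[10, 12]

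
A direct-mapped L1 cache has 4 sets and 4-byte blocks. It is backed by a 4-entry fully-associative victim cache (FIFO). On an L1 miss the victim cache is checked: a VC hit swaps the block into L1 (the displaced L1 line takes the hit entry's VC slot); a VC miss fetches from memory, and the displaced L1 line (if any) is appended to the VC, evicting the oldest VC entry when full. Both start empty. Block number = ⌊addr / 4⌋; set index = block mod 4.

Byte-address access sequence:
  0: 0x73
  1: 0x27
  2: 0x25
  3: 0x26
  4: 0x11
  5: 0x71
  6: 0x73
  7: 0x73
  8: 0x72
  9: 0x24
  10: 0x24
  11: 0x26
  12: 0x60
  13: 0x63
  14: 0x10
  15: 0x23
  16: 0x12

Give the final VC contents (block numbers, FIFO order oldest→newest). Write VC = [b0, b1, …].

  [0] addr=0x73 blk=28 s=0: MISS | VC []
  [1] addr=0x27 blk=9 s=1: MISS | VC []
  [2] addr=0x25 blk=9 s=1: L1-HIT | VC []
  [3] addr=0x26 blk=9 s=1: L1-HIT | VC []
  [4] addr=0x11 blk=4 s=0: MISS | VC [28]
  [5] addr=0x71 blk=28 s=0: VC-HIT | VC [4]
  [6] addr=0x73 blk=28 s=0: L1-HIT | VC [4]
  [7] addr=0x73 blk=28 s=0: L1-HIT | VC [4]
  [8] addr=0x72 blk=28 s=0: L1-HIT | VC [4]
  [9] addr=0x24 blk=9 s=1: L1-HIT | VC [4]
  [10] addr=0x24 blk=9 s=1: L1-HIT | VC [4]
  [11] addr=0x26 blk=9 s=1: L1-HIT | VC [4]
  [12] addr=0x60 blk=24 s=0: MISS | VC [4, 28]
  [13] addr=0x63 blk=24 s=0: L1-HIT | VC [4, 28]
  [14] addr=0x10 blk=4 s=0: VC-HIT | VC [24, 28]
  [15] addr=0x23 blk=8 s=0: MISS | VC [24, 28, 4]
  [16] addr=0x12 blk=4 s=0: VC-HIT | VC [24, 28, 8]

VC = [24, 28, 8]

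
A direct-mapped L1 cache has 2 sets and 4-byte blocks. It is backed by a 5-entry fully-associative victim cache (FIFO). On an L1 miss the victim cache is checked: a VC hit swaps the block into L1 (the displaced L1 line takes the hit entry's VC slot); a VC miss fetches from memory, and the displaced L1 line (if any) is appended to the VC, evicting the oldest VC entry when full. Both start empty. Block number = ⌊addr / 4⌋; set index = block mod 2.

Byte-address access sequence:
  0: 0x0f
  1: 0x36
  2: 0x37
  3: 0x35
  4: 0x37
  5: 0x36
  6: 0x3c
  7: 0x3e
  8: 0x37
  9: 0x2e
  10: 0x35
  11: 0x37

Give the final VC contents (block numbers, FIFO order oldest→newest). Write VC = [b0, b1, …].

#0 0xf→b3/s1 MISS; vc=[]
#1 0x36→b13/s1 MISS; vc=[3]
#2 0x37→b13/s1 L1-HIT; vc=[3]
#3 0x35→b13/s1 L1-HIT; vc=[3]
#4 0x37→b13/s1 L1-HIT; vc=[3]
#5 0x36→b13/s1 L1-HIT; vc=[3]
#6 0x3c→b15/s1 MISS; vc=[3,13]
#7 0x3e→b15/s1 L1-HIT; vc=[3,13]
#8 0x37→b13/s1 VC-HIT; vc=[3,15]
#9 0x2e→b11/s1 MISS; vc=[3,15,13]
#10 0x35→b13/s1 VC-HIT; vc=[3,15,11]
#11 0x37→b13/s1 L1-HIT; vc=[3,15,11]

VC = [3, 15, 11]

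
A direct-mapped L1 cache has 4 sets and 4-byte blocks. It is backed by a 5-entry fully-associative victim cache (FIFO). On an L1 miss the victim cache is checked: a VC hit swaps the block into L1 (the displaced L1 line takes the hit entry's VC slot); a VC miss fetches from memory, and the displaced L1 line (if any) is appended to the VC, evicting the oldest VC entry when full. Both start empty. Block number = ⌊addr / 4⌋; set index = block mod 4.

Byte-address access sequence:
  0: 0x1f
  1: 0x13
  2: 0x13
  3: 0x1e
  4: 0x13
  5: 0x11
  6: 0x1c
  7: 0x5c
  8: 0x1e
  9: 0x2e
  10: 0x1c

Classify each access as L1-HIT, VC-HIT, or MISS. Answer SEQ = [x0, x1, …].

  [0] addr=0x1f blk=7 s=3: MISS | VC []
  [1] addr=0x13 blk=4 s=0: MISS | VC []
  [2] addr=0x13 blk=4 s=0: L1-HIT | VC []
  [3] addr=0x1e blk=7 s=3: L1-HIT | VC []
  [4] addr=0x13 blk=4 s=0: L1-HIT | VC []
  [5] addr=0x11 blk=4 s=0: L1-HIT | VC []
  [6] addr=0x1c blk=7 s=3: L1-HIT | VC []
  [7] addr=0x5c blk=23 s=3: MISS | VC [7]
  [8] addr=0x1e blk=7 s=3: VC-HIT | VC [23]
  [9] addr=0x2e blk=11 s=3: MISS | VC [23, 7]
  [10] addr=0x1c blk=7 s=3: VC-HIT | VC [23, 11]

SEQ = [MISS, MISS, L1-HIT, L1-HIT, L1-HIT, L1-HIT, L1-HIT, MISS, VC-HIT, MISS, VC-HIT]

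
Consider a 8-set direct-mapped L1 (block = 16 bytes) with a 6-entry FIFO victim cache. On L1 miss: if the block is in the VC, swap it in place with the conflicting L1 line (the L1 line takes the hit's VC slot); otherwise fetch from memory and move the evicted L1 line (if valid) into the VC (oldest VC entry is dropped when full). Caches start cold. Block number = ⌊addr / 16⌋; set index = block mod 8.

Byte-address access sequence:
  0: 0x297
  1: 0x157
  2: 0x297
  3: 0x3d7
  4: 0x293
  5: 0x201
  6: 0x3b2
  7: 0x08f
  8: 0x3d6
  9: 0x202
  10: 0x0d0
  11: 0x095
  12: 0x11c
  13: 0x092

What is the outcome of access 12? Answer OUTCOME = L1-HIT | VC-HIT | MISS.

#0 0x297→b41/s1 MISS; vc=[]
#1 0x157→b21/s5 MISS; vc=[]
#2 0x297→b41/s1 L1-HIT; vc=[]
#3 0x3d7→b61/s5 MISS; vc=[21]
#4 0x293→b41/s1 L1-HIT; vc=[21]
#5 0x201→b32/s0 MISS; vc=[21]
#6 0x3b2→b59/s3 MISS; vc=[21]
#7 0x8f→b8/s0 MISS; vc=[21,32]
#8 0x3d6→b61/s5 L1-HIT; vc=[21,32]
#9 0x202→b32/s0 VC-HIT; vc=[21,8]
#10 0xd0→b13/s5 MISS; vc=[21,8,61]
#11 0x95→b9/s1 MISS; vc=[21,8,61,41]
#12 0x11c→b17/s1 MISS; vc=[21,8,61,41,9]
#13 0x92→b9/s1 VC-HIT; vc=[21,8,61,41,17]

OUTCOME = MISS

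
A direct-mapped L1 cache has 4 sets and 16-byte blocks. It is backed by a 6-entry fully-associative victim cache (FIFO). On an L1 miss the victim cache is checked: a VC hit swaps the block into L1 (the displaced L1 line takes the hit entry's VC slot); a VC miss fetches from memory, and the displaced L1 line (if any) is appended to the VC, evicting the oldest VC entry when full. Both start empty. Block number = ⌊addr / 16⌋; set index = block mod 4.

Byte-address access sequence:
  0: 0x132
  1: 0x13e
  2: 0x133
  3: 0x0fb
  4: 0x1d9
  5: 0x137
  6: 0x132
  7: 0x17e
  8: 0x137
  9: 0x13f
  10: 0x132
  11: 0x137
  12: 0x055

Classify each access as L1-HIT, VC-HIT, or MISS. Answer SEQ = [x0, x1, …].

0: 0x132 (blk 19, set 3) → MISS  vc=[]
1: 0x13e (blk 19, set 3) → L1-HIT  vc=[]
2: 0x133 (blk 19, set 3) → L1-HIT  vc=[]
3: 0xfb (blk 15, set 3) → MISS  vc=[19]
4: 0x1d9 (blk 29, set 1) → MISS  vc=[19]
5: 0x137 (blk 19, set 3) → VC-HIT  vc=[15]
6: 0x132 (blk 19, set 3) → L1-HIT  vc=[15]
7: 0x17e (blk 23, set 3) → MISS  vc=[15, 19]
8: 0x137 (blk 19, set 3) → VC-HIT  vc=[15, 23]
9: 0x13f (blk 19, set 3) → L1-HIT  vc=[15, 23]
10: 0x132 (blk 19, set 3) → L1-HIT  vc=[15, 23]
11: 0x137 (blk 19, set 3) → L1-HIT  vc=[15, 23]
12: 0x55 (blk 5, set 1) → MISS  vc=[15, 23, 29]

SEQ = [MISS, L1-HIT, L1-HIT, MISS, MISS, VC-HIT, L1-HIT, MISS, VC-HIT, L1-HIT, L1-HIT, L1-HIT, MISS]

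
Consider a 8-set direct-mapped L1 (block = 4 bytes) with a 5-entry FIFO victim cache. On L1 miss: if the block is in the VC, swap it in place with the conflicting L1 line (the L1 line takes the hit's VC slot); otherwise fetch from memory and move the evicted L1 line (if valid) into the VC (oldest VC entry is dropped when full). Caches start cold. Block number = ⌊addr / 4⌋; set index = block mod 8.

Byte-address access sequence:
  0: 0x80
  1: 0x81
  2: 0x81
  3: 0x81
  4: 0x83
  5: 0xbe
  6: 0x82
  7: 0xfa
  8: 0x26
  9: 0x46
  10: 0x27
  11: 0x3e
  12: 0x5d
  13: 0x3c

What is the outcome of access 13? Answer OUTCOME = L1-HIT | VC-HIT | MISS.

OUTCOME = VC-HIT

  [0] addr=0x80 blk=32 s=0: MISS | VC []
  [1] addr=0x81 blk=32 s=0: L1-HIT | VC []
  [2] addr=0x81 blk=32 s=0: L1-HIT | VC []
  [3] addr=0x81 blk=32 s=0: L1-HIT | VC []
  [4] addr=0x83 blk=32 s=0: L1-HIT | VC []
  [5] addr=0xbe blk=47 s=7: MISS | VC []
  [6] addr=0x82 blk=32 s=0: L1-HIT | VC []
  [7] addr=0xfa blk=62 s=6: MISS | VC []
  [8] addr=0x26 blk=9 s=1: MISS | VC []
  [9] addr=0x46 blk=17 s=1: MISS | VC [9]
  [10] addr=0x27 blk=9 s=1: VC-HIT | VC [17]
  [11] addr=0x3e blk=15 s=7: MISS | VC [17, 47]
  [12] addr=0x5d blk=23 s=7: MISS | VC [17, 47, 15]
  [13] addr=0x3c blk=15 s=7: VC-HIT | VC [17, 47, 23]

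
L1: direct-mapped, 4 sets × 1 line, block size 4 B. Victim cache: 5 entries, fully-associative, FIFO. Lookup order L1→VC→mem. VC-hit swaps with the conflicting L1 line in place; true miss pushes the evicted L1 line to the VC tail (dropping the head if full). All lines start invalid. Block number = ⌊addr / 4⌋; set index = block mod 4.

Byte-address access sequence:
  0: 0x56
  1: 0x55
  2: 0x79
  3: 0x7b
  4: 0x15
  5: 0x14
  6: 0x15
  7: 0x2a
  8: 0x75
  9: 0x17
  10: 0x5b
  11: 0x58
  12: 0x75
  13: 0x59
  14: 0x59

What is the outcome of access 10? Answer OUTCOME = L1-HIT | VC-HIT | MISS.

OUTCOME = MISS

0: 0x56 (blk 21, set 1) → MISS  vc=[]
1: 0x55 (blk 21, set 1) → L1-HIT  vc=[]
2: 0x79 (blk 30, set 2) → MISS  vc=[]
3: 0x7b (blk 30, set 2) → L1-HIT  vc=[]
4: 0x15 (blk 5, set 1) → MISS  vc=[21]
5: 0x14 (blk 5, set 1) → L1-HIT  vc=[21]
6: 0x15 (blk 5, set 1) → L1-HIT  vc=[21]
7: 0x2a (blk 10, set 2) → MISS  vc=[21, 30]
8: 0x75 (blk 29, set 1) → MISS  vc=[21, 30, 5]
9: 0x17 (blk 5, set 1) → VC-HIT  vc=[21, 30, 29]
10: 0x5b (blk 22, set 2) → MISS  vc=[21, 30, 29, 10]
11: 0x58 (blk 22, set 2) → L1-HIT  vc=[21, 30, 29, 10]
12: 0x75 (blk 29, set 1) → VC-HIT  vc=[21, 30, 5, 10]
13: 0x59 (blk 22, set 2) → L1-HIT  vc=[21, 30, 5, 10]
14: 0x59 (blk 22, set 2) → L1-HIT  vc=[21, 30, 5, 10]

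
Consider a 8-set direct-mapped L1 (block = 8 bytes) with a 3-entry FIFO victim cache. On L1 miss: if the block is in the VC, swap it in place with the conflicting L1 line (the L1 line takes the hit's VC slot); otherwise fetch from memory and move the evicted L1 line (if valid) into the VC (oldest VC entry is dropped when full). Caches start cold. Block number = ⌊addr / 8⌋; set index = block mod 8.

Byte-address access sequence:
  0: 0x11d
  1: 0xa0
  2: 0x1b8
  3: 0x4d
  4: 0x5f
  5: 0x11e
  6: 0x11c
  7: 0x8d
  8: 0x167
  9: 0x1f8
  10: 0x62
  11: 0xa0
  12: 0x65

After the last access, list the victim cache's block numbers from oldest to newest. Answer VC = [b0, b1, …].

VC = [20, 55, 44]

0: 0x11d (blk 35, set 3) → MISS  vc=[]
1: 0xa0 (blk 20, set 4) → MISS  vc=[]
2: 0x1b8 (blk 55, set 7) → MISS  vc=[]
3: 0x4d (blk 9, set 1) → MISS  vc=[]
4: 0x5f (blk 11, set 3) → MISS  vc=[35]
5: 0x11e (blk 35, set 3) → VC-HIT  vc=[11]
6: 0x11c (blk 35, set 3) → L1-HIT  vc=[11]
7: 0x8d (blk 17, set 1) → MISS  vc=[11, 9]
8: 0x167 (blk 44, set 4) → MISS  vc=[11, 9, 20]
9: 0x1f8 (blk 63, set 7) → MISS  vc=[9, 20, 55]
10: 0x62 (blk 12, set 4) → MISS  vc=[20, 55, 44]
11: 0xa0 (blk 20, set 4) → VC-HIT  vc=[12, 55, 44]
12: 0x65 (blk 12, set 4) → VC-HIT  vc=[20, 55, 44]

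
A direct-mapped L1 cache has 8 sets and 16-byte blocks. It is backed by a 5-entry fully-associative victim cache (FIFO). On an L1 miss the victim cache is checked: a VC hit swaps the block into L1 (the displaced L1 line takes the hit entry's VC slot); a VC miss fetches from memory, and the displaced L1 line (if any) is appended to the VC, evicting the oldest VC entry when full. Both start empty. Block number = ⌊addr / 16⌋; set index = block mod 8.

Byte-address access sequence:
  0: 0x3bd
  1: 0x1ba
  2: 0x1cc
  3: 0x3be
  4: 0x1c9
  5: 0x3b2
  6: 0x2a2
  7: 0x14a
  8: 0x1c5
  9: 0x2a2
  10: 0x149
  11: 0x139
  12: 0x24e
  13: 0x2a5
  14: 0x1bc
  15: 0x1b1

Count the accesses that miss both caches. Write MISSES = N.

MISSES = 7

0: 0x3bd (blk 59, set 3) → MISS  vc=[]
1: 0x1ba (blk 27, set 3) → MISS  vc=[59]
2: 0x1cc (blk 28, set 4) → MISS  vc=[59]
3: 0x3be (blk 59, set 3) → VC-HIT  vc=[27]
4: 0x1c9 (blk 28, set 4) → L1-HIT  vc=[27]
5: 0x3b2 (blk 59, set 3) → L1-HIT  vc=[27]
6: 0x2a2 (blk 42, set 2) → MISS  vc=[27]
7: 0x14a (blk 20, set 4) → MISS  vc=[27, 28]
8: 0x1c5 (blk 28, set 4) → VC-HIT  vc=[27, 20]
9: 0x2a2 (blk 42, set 2) → L1-HIT  vc=[27, 20]
10: 0x149 (blk 20, set 4) → VC-HIT  vc=[27, 28]
11: 0x139 (blk 19, set 3) → MISS  vc=[27, 28, 59]
12: 0x24e (blk 36, set 4) → MISS  vc=[27, 28, 59, 20]
13: 0x2a5 (blk 42, set 2) → L1-HIT  vc=[27, 28, 59, 20]
14: 0x1bc (blk 27, set 3) → VC-HIT  vc=[19, 28, 59, 20]
15: 0x1b1 (blk 27, set 3) → L1-HIT  vc=[19, 28, 59, 20]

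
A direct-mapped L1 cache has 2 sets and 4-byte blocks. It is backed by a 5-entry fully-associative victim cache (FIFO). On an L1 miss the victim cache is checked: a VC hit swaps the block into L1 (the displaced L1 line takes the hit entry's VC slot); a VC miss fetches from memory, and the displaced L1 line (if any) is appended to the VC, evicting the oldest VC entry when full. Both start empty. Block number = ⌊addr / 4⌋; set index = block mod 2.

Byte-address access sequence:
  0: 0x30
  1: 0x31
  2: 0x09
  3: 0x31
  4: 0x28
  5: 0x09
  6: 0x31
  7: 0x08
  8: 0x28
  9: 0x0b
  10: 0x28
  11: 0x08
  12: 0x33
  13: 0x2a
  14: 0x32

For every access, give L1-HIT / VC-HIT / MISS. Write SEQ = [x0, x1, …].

SEQ = [MISS, L1-HIT, MISS, VC-HIT, MISS, VC-HIT, VC-HIT, VC-HIT, VC-HIT, VC-HIT, VC-HIT, VC-HIT, VC-HIT, VC-HIT, VC-HIT]

  [0] addr=0x30 blk=12 s=0: MISS | VC []
  [1] addr=0x31 blk=12 s=0: L1-HIT | VC []
  [2] addr=0x9 blk=2 s=0: MISS | VC [12]
  [3] addr=0x31 blk=12 s=0: VC-HIT | VC [2]
  [4] addr=0x28 blk=10 s=0: MISS | VC [2, 12]
  [5] addr=0x9 blk=2 s=0: VC-HIT | VC [10, 12]
  [6] addr=0x31 blk=12 s=0: VC-HIT | VC [10, 2]
  [7] addr=0x8 blk=2 s=0: VC-HIT | VC [10, 12]
  [8] addr=0x28 blk=10 s=0: VC-HIT | VC [2, 12]
  [9] addr=0xb blk=2 s=0: VC-HIT | VC [10, 12]
  [10] addr=0x28 blk=10 s=0: VC-HIT | VC [2, 12]
  [11] addr=0x8 blk=2 s=0: VC-HIT | VC [10, 12]
  [12] addr=0x33 blk=12 s=0: VC-HIT | VC [10, 2]
  [13] addr=0x2a blk=10 s=0: VC-HIT | VC [12, 2]
  [14] addr=0x32 blk=12 s=0: VC-HIT | VC [10, 2]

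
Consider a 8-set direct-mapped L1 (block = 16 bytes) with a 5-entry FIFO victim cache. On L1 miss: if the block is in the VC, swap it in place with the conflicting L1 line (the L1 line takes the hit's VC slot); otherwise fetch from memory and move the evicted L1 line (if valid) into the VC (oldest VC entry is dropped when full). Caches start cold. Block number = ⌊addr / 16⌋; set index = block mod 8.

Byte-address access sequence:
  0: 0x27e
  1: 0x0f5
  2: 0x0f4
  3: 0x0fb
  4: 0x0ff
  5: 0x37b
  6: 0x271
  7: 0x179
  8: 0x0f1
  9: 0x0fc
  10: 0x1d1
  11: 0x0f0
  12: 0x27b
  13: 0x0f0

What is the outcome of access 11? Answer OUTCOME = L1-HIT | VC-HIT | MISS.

OUTCOME = L1-HIT

0: 0x27e (blk 39, set 7) → MISS  vc=[]
1: 0xf5 (blk 15, set 7) → MISS  vc=[39]
2: 0xf4 (blk 15, set 7) → L1-HIT  vc=[39]
3: 0xfb (blk 15, set 7) → L1-HIT  vc=[39]
4: 0xff (blk 15, set 7) → L1-HIT  vc=[39]
5: 0x37b (blk 55, set 7) → MISS  vc=[39, 15]
6: 0x271 (blk 39, set 7) → VC-HIT  vc=[55, 15]
7: 0x179 (blk 23, set 7) → MISS  vc=[55, 15, 39]
8: 0xf1 (blk 15, set 7) → VC-HIT  vc=[55, 23, 39]
9: 0xfc (blk 15, set 7) → L1-HIT  vc=[55, 23, 39]
10: 0x1d1 (blk 29, set 5) → MISS  vc=[55, 23, 39]
11: 0xf0 (blk 15, set 7) → L1-HIT  vc=[55, 23, 39]
12: 0x27b (blk 39, set 7) → VC-HIT  vc=[55, 23, 15]
13: 0xf0 (blk 15, set 7) → VC-HIT  vc=[55, 23, 39]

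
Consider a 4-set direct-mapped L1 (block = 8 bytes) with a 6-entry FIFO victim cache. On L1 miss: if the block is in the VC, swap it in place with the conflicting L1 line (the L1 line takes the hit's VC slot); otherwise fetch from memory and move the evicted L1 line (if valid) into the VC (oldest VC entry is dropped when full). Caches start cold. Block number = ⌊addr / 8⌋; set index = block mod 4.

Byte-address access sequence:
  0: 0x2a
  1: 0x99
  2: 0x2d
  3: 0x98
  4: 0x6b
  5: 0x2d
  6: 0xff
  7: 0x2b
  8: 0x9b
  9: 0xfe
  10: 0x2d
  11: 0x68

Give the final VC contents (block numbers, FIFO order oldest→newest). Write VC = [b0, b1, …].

VC = [5, 19]

#0 0x2a→b5/s1 MISS; vc=[]
#1 0x99→b19/s3 MISS; vc=[]
#2 0x2d→b5/s1 L1-HIT; vc=[]
#3 0x98→b19/s3 L1-HIT; vc=[]
#4 0x6b→b13/s1 MISS; vc=[5]
#5 0x2d→b5/s1 VC-HIT; vc=[13]
#6 0xff→b31/s3 MISS; vc=[13,19]
#7 0x2b→b5/s1 L1-HIT; vc=[13,19]
#8 0x9b→b19/s3 VC-HIT; vc=[13,31]
#9 0xfe→b31/s3 VC-HIT; vc=[13,19]
#10 0x2d→b5/s1 L1-HIT; vc=[13,19]
#11 0x68→b13/s1 VC-HIT; vc=[5,19]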